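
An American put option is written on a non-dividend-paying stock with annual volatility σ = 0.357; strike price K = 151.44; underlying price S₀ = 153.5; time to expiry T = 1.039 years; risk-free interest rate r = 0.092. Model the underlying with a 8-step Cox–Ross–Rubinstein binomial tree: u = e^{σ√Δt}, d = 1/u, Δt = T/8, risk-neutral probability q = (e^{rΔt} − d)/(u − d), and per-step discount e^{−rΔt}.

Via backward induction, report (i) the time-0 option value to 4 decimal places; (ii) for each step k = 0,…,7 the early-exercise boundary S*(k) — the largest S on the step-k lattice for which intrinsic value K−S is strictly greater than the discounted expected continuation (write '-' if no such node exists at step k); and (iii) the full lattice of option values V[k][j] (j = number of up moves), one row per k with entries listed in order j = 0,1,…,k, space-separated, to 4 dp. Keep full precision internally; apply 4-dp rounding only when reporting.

Δt=0.12987  u=1.13730  d=0.87928  q=0.51447  discount=0.98812
step 8 (expiry): payoffs max(K−S,0) = 96.5983 80.5051 59.6893 32.7651 0.0000 0.0000 0.0000 0.0000 0.0000
step 7: (k=7,j=0): S=62.3714, (K−S)⁺=89.0686, hold=87.2699 ⇒ V=89.0686 exercise | (k=7,j=1): S=80.6742, (K−S)⁺=70.7658, hold=68.9671 ⇒ V=70.7658 exercise | (k=7,j=2): S=104.3480, (K−S)⁺=47.0920, hold=45.2933 ⇒ V=47.0920 exercise | (k=7,j=3): S=134.9689, (K−S)⁺=16.4711, hold=15.7196 ⇒ V=16.4711 exercise | (k=7,j=4): S=174.5754, (K−S)⁺=0.0000, hold=0.0000 ⇒ V=0.0000 continue | (k=7,j=5): S=225.8045, (K−S)⁺=0.0000, hold=0.0000 ⇒ V=0.0000 continue | (k=7,j=6): S=292.0666, (K−S)⁺=0.0000, hold=0.0000 ⇒ V=0.0000 continue | (k=7,j=7): S=377.7734, (K−S)⁺=0.0000, hold=0.0000 ⇒ V=0.0000 continue  boundary S*=134.9689
step 6: (k=6,j=0): S=70.9349, (K−S)⁺=80.5051, hold=78.7064 ⇒ V=80.5051 exercise | (k=6,j=1): S=91.7507, (K−S)⁺=59.6893, hold=57.8906 ⇒ V=59.6893 exercise | (k=6,j=2): S=118.6749, (K−S)⁺=32.7651, hold=30.9664 ⇒ V=32.7651 exercise | (k=6,j=3): S=153.5000, (K−S)⁺=0.0000, hold=7.9023 ⇒ V=7.9023 continue | (k=6,j=4): S=198.5445, (K−S)⁺=0.0000, hold=0.0000 ⇒ V=0.0000 continue | (k=6,j=5): S=256.8072, (K−S)⁺=0.0000, hold=0.0000 ⇒ V=0.0000 continue | (k=6,j=6): S=332.1671, (K−S)⁺=0.0000, hold=0.0000 ⇒ V=0.0000 continue  boundary S*=118.6749
step 5: (k=5,j=0): S=80.6742, (K−S)⁺=70.7658, hold=68.9671 ⇒ V=70.7658 exercise | (k=5,j=1): S=104.3480, (K−S)⁺=47.0920, hold=45.2933 ⇒ V=47.0920 exercise | (k=5,j=2): S=134.9689, (K−S)⁺=16.4711, hold=19.7368 ⇒ V=19.7368 continue | (k=5,j=3): S=174.5754, (K−S)⁺=0.0000, hold=3.7913 ⇒ V=3.7913 continue | (k=5,j=4): S=225.8045, (K−S)⁺=0.0000, hold=0.0000 ⇒ V=0.0000 continue | (k=5,j=5): S=292.0666, (K−S)⁺=0.0000, hold=0.0000 ⇒ V=0.0000 continue  boundary S*=104.3480
step 4: (k=4,j=0): S=91.7507, (K−S)⁺=59.6893, hold=57.8906 ⇒ V=59.6893 exercise | (k=4,j=1): S=118.6749, (K−S)⁺=32.7651, hold=32.6265 ⇒ V=32.7651 exercise | (k=4,j=2): S=153.5000, (K−S)⁺=0.0000, hold=11.3964 ⇒ V=11.3964 continue | (k=4,j=3): S=198.5445, (K−S)⁺=0.0000, hold=1.8189 ⇒ V=1.8189 continue | (k=4,j=4): S=256.8072, (K−S)⁺=0.0000, hold=0.0000 ⇒ V=0.0000 continue  boundary S*=118.6749
step 3: (k=3,j=0): S=104.3480, (K−S)⁺=47.0920, hold=45.2933 ⇒ V=47.0920 exercise | (k=3,j=1): S=134.9689, (K−S)⁺=16.4711, hold=21.5130 ⇒ V=21.5130 continue | (k=3,j=2): S=174.5754, (K−S)⁺=0.0000, hold=6.3923 ⇒ V=6.3923 continue | (k=3,j=3): S=225.8045, (K−S)⁺=0.0000, hold=0.8727 ⇒ V=0.8727 continue  boundary S*=104.3480
step 2: (k=2,j=0): S=118.6749, (K−S)⁺=32.7651, hold=33.5294 ⇒ V=33.5294 continue | (k=2,j=1): S=153.5000, (K−S)⁺=0.0000, hold=13.5708 ⇒ V=13.5708 continue | (k=2,j=2): S=198.5445, (K−S)⁺=0.0000, hold=3.5104 ⇒ V=3.5104 continue  boundary S*=-
step 1: (k=1,j=0): S=134.9689, (K−S)⁺=16.4711, hold=22.9851 ⇒ V=22.9851 continue | (k=1,j=1): S=174.5754, (K−S)⁺=0.0000, hold=8.2954 ⇒ V=8.2954 continue  boundary S*=-
step 0: (k=0,j=0): S=153.5000, (K−S)⁺=0.0000, hold=15.2445 ⇒ V=15.2445 continue  boundary S*=-

price = 15.2445
boundary = - - - 104.3480 118.6749 104.3480 118.6749 134.9689
tree:
15.2445
22.9851 8.2954
33.5294 13.5708 3.5104
47.0920 21.5130 6.3923 0.8727
59.6893 32.7651 11.3964 1.8189 0.0000
70.7658 47.0920 19.7368 3.7913 0.0000 0.0000
80.5051 59.6893 32.7651 7.9023 0.0000 0.0000 0.0000
89.0686 70.7658 47.0920 16.4711 0.0000 0.0000 0.0000 0.0000
96.5983 80.5051 59.6893 32.7651 0.0000 0.0000 0.0000 0.0000 0.0000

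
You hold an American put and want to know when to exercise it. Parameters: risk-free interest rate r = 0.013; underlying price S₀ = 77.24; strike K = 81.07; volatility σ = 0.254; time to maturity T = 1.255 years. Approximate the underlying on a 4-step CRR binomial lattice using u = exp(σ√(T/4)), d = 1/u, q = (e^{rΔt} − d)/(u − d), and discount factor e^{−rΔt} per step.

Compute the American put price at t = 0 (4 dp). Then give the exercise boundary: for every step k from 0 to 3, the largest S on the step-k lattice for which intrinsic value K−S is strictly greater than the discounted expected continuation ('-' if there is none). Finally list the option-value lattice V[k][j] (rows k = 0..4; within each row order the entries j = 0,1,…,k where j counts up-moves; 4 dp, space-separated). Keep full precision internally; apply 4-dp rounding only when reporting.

price = 10.5061
boundary = - - 58.1118 66.9967
tree:
10.5061
15.8525 4.7760
22.9582 8.2531 1.0319
30.6647 14.0733 1.9880 0.0000
37.3493 22.9582 3.8300 0.0000 0.0000

params: Δt=0.31375 u=1.15289 d=0.86738 q=0.47881 e^(-rΔt)=0.99593
t_4 payoffs: 37.3493 22.9582 3.8300 0.0000 0.0000
t_3: node(3,0) S=50.4053 payoff=30.6647 vs cont=30.3348 → 30.6647 [stop]  node(3,1) S=66.9967 payoff=14.0733 vs cont=13.7433 → 14.0733 [stop]  node(3,2) S=89.0494 payoff=0.0000 vs cont=1.9880 → 1.9880 [wait]  node(3,3) S=118.3610 payoff=0.0000 vs cont=0.0000 → 0.0000 [wait]  ⇒ S*(3)=66.9967
t_2: node(2,0) S=58.1118 payoff=22.9582 vs cont=22.6282 → 22.9582 [stop]  node(2,1) S=77.2400 payoff=3.8300 vs cont=8.2531 → 8.2531 [wait]  node(2,2) S=102.6644 payoff=0.0000 vs cont=1.0319 → 1.0319 [wait]  ⇒ S*(2)=58.1118
t_1: node(1,0) S=66.9967 payoff=14.0733 vs cont=15.8525 → 15.8525 [wait]  node(1,1) S=89.0494 payoff=0.0000 vs cont=4.7760 → 4.7760 [wait]  ⇒ S*(1)=-
t_0: node(0,0) S=77.2400 payoff=3.8300 vs cont=10.5061 → 10.5061 [wait]  ⇒ S*(0)=-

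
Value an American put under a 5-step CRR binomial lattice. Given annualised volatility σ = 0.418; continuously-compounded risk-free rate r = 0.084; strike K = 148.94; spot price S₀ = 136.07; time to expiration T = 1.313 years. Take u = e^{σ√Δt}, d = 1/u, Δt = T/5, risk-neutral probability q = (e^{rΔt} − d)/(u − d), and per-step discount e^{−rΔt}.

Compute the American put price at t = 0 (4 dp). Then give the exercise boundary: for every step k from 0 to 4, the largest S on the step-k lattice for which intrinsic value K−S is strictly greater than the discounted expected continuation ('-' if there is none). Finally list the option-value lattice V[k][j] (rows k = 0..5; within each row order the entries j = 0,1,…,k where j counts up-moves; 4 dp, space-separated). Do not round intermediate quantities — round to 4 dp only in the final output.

params: Δt=0.26260 u=1.23887 d=0.80719 q=0.49832 e^(-rΔt)=0.97818
t_5 payoffs: 102.3140 77.3781 39.1063 0.0000 0.0000 0.0000
t_4: node(4,0) S=57.7637 payoff=91.1763 vs cont=87.9269 → 91.1763 [stop]  node(4,1) S=88.6561 payoff=60.2839 vs cont=57.0344 → 60.2839 [stop]  node(4,2) S=136.0700 payoff=12.8700 vs cont=19.1909 → 19.1909 [wait]  node(4,3) S=208.8411 payoff=0.0000 vs cont=0.0000 → 0.0000 [wait]  node(4,4) S=320.5306 payoff=0.0000 vs cont=0.0000 → 0.0000 [wait]  ⇒ S*(4)=88.6561
t_3: node(3,0) S=71.5619 payoff=77.3781 vs cont=74.1287 → 77.3781 [stop]  node(3,1) S=109.8337 payoff=39.1063 vs cont=38.9380 → 39.1063 [stop]  node(3,2) S=168.5734 payoff=0.0000 vs cont=9.4176 → 9.4176 [wait]  node(3,3) S=258.7276 payoff=0.0000 vs cont=0.0000 → 0.0000 [wait]  ⇒ S*(3)=109.8337
t_2: node(2,0) S=88.6561 payoff=60.2839 vs cont=57.0344 → 60.2839 [stop]  node(2,1) S=136.0700 payoff=12.8700 vs cont=23.7815 → 23.7815 [wait]  node(2,2) S=208.8411 payoff=0.0000 vs cont=4.6216 → 4.6216 [wait]  ⇒ S*(2)=88.6561
t_1: node(1,0) S=109.8337 payoff=39.1063 vs cont=41.1757 → 41.1757 [wait]  node(1,1) S=168.5734 payoff=0.0000 vs cont=13.9232 → 13.9232 [wait]  ⇒ S*(1)=-
t_0: node(0,0) S=136.0700 payoff=12.8700 vs cont=26.9932 → 26.9932 [wait]  ⇒ S*(0)=-

price = 26.9932
boundary = - - 88.6561 109.8337 88.6561
tree:
26.9932
41.1757 13.9232
60.2839 23.7815 4.6216
77.3781 39.1063 9.4176 0.0000
91.1763 60.2839 19.1909 0.0000 0.0000
102.3140 77.3781 39.1063 0.0000 0.0000 0.0000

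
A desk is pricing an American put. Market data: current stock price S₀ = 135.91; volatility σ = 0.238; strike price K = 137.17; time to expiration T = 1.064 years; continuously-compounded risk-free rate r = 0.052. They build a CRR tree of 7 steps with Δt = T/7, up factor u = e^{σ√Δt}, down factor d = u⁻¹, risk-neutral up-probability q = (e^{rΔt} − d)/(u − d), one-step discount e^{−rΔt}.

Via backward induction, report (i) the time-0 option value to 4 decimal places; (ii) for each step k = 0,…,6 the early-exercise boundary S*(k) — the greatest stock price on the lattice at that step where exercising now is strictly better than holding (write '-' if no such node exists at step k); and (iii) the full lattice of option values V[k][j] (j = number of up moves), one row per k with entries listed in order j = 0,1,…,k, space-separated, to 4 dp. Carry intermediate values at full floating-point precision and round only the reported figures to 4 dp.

Δt=0.15200, u=1.09723, d=0.91139, q=0.51952, disc=e^(-rΔt)=0.99213
k=7 terminal: V=max(K-S,0) → 66.1851 51.7103 34.2837 13.3036 0.0000 0.0000 0.0000 0.0000
k=6: j=0 S=77.8868 intr=59.2832 cont=58.2033 V=59.2832[EX]; j=1 S=93.7691 intr=43.4009 cont=42.3210 V=43.4009[EX]; j=2 S=112.8900 intr=24.2800 cont=23.2001 V=24.2800[EX]; j=3 S=135.9100 intr=1.2600 cont=6.3418 V=6.3418[hold]; j=4 S=163.6241 intr=0.0000 cont=0.0000 V=0.0000[hold]; j=5 S=196.9896 intr=0.0000 cont=0.0000 V=0.0000[hold]; j=6 S=237.1588 intr=0.0000 cont=0.0000 V=0.0000[hold]  S*(6)=112.8900
k=5: j=0 S=85.4597 intr=51.7103 cont=50.6303 V=51.7103[EX]; j=1 S=102.8863 intr=34.2837 cont=33.2038 V=34.2837[EX]; j=2 S=123.8664 intr=13.3036 cont=14.8430 V=14.8430[hold]; j=3 S=149.1246 intr=0.0000 cont=3.0231 V=3.0231[hold]; j=4 S=179.5334 intr=0.0000 cont=0.0000 V=0.0000[hold]; j=5 S=216.1430 intr=0.0000 cont=0.0000 V=0.0000[hold]  S*(5)=102.8863
k=4: j=0 S=93.7691 intr=43.4009 cont=42.3210 V=43.4009[EX]; j=1 S=112.8900 intr=24.2800 cont=23.9935 V=24.2800[EX]; j=2 S=135.9100 intr=1.2600 cont=8.6339 V=8.6339[hold]; j=3 S=163.6241 intr=0.0000 cont=1.4411 V=1.4411[hold]; j=4 S=196.9896 intr=0.0000 cont=0.0000 V=0.0000[hold]  S*(4)=112.8900
k=3: j=0 S=102.8863 intr=34.2837 cont=33.2038 V=34.2837[EX]; j=1 S=123.8664 intr=13.3036 cont=16.0244 V=16.0244[hold]; j=2 S=149.1246 intr=0.0000 cont=4.8586 V=4.8586[hold]; j=3 S=179.5334 intr=0.0000 cont=0.6870 V=0.6870[hold]  S*(3)=102.8863
k=2: j=0 S=112.8900 intr=24.2800 cont=24.6024 V=24.6024[hold]; j=1 S=135.9100 intr=1.2600 cont=10.1431 V=10.1431[hold]; j=2 S=163.6241 intr=0.0000 cont=2.6702 V=2.6702[hold]  S*(2)=-
k=1: j=0 S=123.8664 intr=13.3036 cont=16.9560 V=16.9560[hold]; j=1 S=149.1246 intr=0.0000 cont=6.2115 V=6.2115[hold]  S*(1)=-
k=0: j=0 S=135.9100 intr=1.2600 cont=11.2845 V=11.2845[hold]  S*(0)=-

price = 11.2845
boundary = - - - 102.8863 112.8900 102.8863 112.8900
tree:
11.2845
16.9560 6.2115
24.6024 10.1431 2.6702
34.2837 16.0244 4.8586 0.6870
43.4009 24.2800 8.6339 1.4411 0.0000
51.7103 34.2837 14.8430 3.0231 0.0000 0.0000
59.2832 43.4009 24.2800 6.3418 0.0000 0.0000 0.0000
66.1851 51.7103 34.2837 13.3036 0.0000 0.0000 0.0000 0.0000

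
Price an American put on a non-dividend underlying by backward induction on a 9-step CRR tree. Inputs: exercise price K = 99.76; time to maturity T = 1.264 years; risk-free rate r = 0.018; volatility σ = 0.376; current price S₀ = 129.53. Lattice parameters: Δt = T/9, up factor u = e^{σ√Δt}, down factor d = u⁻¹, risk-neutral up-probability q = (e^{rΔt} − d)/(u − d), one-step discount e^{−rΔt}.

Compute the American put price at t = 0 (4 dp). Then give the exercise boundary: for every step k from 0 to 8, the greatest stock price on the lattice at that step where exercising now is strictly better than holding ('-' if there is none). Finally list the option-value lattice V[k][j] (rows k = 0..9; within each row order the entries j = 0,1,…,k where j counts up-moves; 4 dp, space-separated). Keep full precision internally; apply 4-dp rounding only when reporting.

Δt=0.14044  u=1.15132  d=0.86857  q=0.47378  discount=0.99748
step 9 (expiry): payoffs max(K−S,0) = 63.3178 51.4545 35.7291 14.8846 0.0000 0.0000 0.0000 0.0000 0.0000 0.0000
step 8: (k=8,j=0): S=41.9566, (K−S)⁺=57.8034, hold=57.5515 ⇒ V=57.8034 exercise | (k=8,j=1): S=55.6152, (K−S)⁺=44.1448, hold=43.8930 ⇒ V=44.1448 exercise | (k=8,j=2): S=73.7200, (K−S)⁺=26.0400, hold=25.7881 ⇒ V=26.0400 exercise | (k=8,j=3): S=97.7188, (K−S)⁺=2.0412, hold=7.8128 ⇒ V=7.8128 continue | (k=8,j=4): S=129.5300, (K−S)⁺=0.0000, hold=0.0000 ⇒ V=0.0000 continue | (k=8,j=5): S=171.6970, (K−S)⁺=0.0000, hold=0.0000 ⇒ V=0.0000 continue | (k=8,j=6): S=227.5910, (K−S)⁺=0.0000, hold=0.0000 ⇒ V=0.0000 continue | (k=8,j=7): S=301.6807, (K−S)⁺=0.0000, hold=0.0000 ⇒ V=0.0000 continue | (k=8,j=8): S=399.8894, (K−S)⁺=0.0000, hold=0.0000 ⇒ V=0.0000 continue  boundary S*=73.7200
step 7: (k=7,j=0): S=48.3055, (K−S)⁺=51.4545, hold=51.2026 ⇒ V=51.4545 exercise | (k=7,j=1): S=64.0309, (K−S)⁺=35.7291, hold=35.4773 ⇒ V=35.7291 exercise | (k=7,j=2): S=84.8754, (K−S)⁺=14.8846, hold=17.3603 ⇒ V=17.3603 continue | (k=7,j=3): S=112.5056, (K−S)⁺=0.0000, hold=4.1008 ⇒ V=4.1008 continue | (k=7,j=4): S=149.1305, (K−S)⁺=0.0000, hold=0.0000 ⇒ V=0.0000 continue | (k=7,j=5): S=197.6783, (K−S)⁺=0.0000, hold=0.0000 ⇒ V=0.0000 continue | (k=7,j=6): S=262.0302, (K−S)⁺=0.0000, hold=0.0000 ⇒ V=0.0000 continue | (k=7,j=7): S=347.3312, (K−S)⁺=0.0000, hold=0.0000 ⇒ V=0.0000 continue  boundary S*=64.0309
step 6: (k=6,j=0): S=55.6152, (K−S)⁺=44.1448, hold=43.8930 ⇒ V=44.1448 exercise | (k=6,j=1): S=73.7200, (K−S)⁺=26.0400, hold=26.9581 ⇒ V=26.9581 continue | (k=6,j=2): S=97.7188, (K−S)⁺=2.0412, hold=11.0502 ⇒ V=11.0502 continue | (k=6,j=3): S=129.5300, (K−S)⁺=0.0000, hold=2.1525 ⇒ V=2.1525 continue | (k=6,j=4): S=171.6970, (K−S)⁺=0.0000, hold=0.0000 ⇒ V=0.0000 continue | (k=6,j=5): S=227.5910, (K−S)⁺=0.0000, hold=0.0000 ⇒ V=0.0000 continue | (k=6,j=6): S=301.6807, (K−S)⁺=0.0000, hold=0.0000 ⇒ V=0.0000 continue  boundary S*=55.6152
step 5: (k=5,j=0): S=64.0309, (K−S)⁺=35.7291, hold=35.9111 ⇒ V=35.9111 continue | (k=5,j=1): S=84.8754, (K−S)⁺=14.8846, hold=19.3722 ⇒ V=19.3722 continue | (k=5,j=2): S=112.5056, (K−S)⁺=0.0000, hold=6.8174 ⇒ V=6.8174 continue | (k=5,j=3): S=149.1305, (K−S)⁺=0.0000, hold=1.1298 ⇒ V=1.1298 continue | (k=5,j=4): S=197.6783, (K−S)⁺=0.0000, hold=0.0000 ⇒ V=0.0000 continue | (k=5,j=5): S=262.0302, (K−S)⁺=0.0000, hold=0.0000 ⇒ V=0.0000 continue  boundary S*=-
step 4: (k=4,j=0): S=73.7200, (K−S)⁺=26.0400, hold=28.0044 ⇒ V=28.0044 continue | (k=4,j=1): S=97.7188, (K−S)⁺=2.0412, hold=13.3900 ⇒ V=13.3900 continue | (k=4,j=2): S=129.5300, (K−S)⁺=0.0000, hold=4.1123 ⇒ V=4.1123 continue | (k=4,j=3): S=171.6970, (K−S)⁺=0.0000, hold=0.5930 ⇒ V=0.5930 continue | (k=4,j=4): S=227.5910, (K−S)⁺=0.0000, hold=0.0000 ⇒ V=0.0000 continue  boundary S*=-
step 3: (k=3,j=0): S=84.8754, (K−S)⁺=14.8846, hold=21.0271 ⇒ V=21.0271 continue | (k=3,j=1): S=112.5056, (K−S)⁺=0.0000, hold=8.9717 ⇒ V=8.9717 continue | (k=3,j=2): S=149.1305, (K−S)⁺=0.0000, hold=2.4388 ⇒ V=2.4388 continue | (k=3,j=3): S=197.6783, (K−S)⁺=0.0000, hold=0.3113 ⇒ V=0.3113 continue  boundary S*=-
step 2: (k=2,j=0): S=97.7188, (K−S)⁺=2.0412, hold=15.2768 ⇒ V=15.2768 continue | (k=2,j=1): S=129.5300, (K−S)⁺=0.0000, hold=5.8617 ⇒ V=5.8617 continue | (k=2,j=2): S=171.6970, (K−S)⁺=0.0000, hold=1.4272 ⇒ V=1.4272 continue  boundary S*=-
step 1: (k=1,j=0): S=112.5056, (K−S)⁺=0.0000, hold=10.7888 ⇒ V=10.7888 continue | (k=1,j=1): S=149.1305, (K−S)⁺=0.0000, hold=3.7512 ⇒ V=3.7512 continue  boundary S*=-
step 0: (k=0,j=0): S=129.5300, (K−S)⁺=0.0000, hold=7.4357 ⇒ V=7.4357 continue  boundary S*=-

price = 7.4357
boundary = - - - - - - 55.6152 64.0309 73.7200
tree:
7.4357
10.7888 3.7512
15.2768 5.8617 1.4272
21.0271 8.9717 2.4388 0.3113
28.0044 13.3900 4.1123 0.5930 0.0000
35.9111 19.3722 6.8174 1.1298 0.0000 0.0000
44.1448 26.9581 11.0502 2.1525 0.0000 0.0000 0.0000
51.4545 35.7291 17.3603 4.1008 0.0000 0.0000 0.0000 0.0000
57.8034 44.1448 26.0400 7.8128 0.0000 0.0000 0.0000 0.0000 0.0000
63.3178 51.4545 35.7291 14.8846 0.0000 0.0000 0.0000 0.0000 0.0000 0.0000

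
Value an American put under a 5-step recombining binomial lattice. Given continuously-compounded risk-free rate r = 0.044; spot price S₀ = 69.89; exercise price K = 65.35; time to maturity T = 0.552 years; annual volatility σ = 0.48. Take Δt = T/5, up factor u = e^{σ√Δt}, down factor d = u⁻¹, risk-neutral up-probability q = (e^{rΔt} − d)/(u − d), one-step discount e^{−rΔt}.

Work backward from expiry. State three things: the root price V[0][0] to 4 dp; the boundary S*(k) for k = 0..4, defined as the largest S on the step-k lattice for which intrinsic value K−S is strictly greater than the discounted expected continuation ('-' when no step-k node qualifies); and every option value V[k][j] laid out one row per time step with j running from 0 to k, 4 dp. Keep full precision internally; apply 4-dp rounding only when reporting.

price = 7.1740
boundary = - - - 43.3134 50.8026
tree:
7.1740
10.8117 3.2335
15.7705 5.4507 0.8199
22.0366 9.0178 1.5706 0.0000
28.4219 14.5474 3.0086 0.0000 0.0000
33.8658 22.0366 5.7631 0.0000 0.0000 0.0000

Δt=0.11040, u=1.17291, d=0.85258, q=0.47541, disc=e^(-rΔt)=0.99515
k=5 terminal: V=max(K-S,0) → 33.8658 22.0366 5.7631 0.0000 0.0000 0.0000
k=4: j=0 S=36.9281 intr=28.4219 cont=28.1052 V=28.4219[EX]; j=1 S=50.8026 intr=14.5474 cont=14.2307 V=14.5474[EX]; j=2 S=69.8900 intr=0.0000 cont=3.0086 V=3.0086[hold]; j=3 S=96.1488 intr=0.0000 cont=0.0000 V=0.0000[hold]; j=4 S=132.2734 intr=0.0000 cont=0.0000 V=0.0000[hold]  S*(4)=50.8026
k=3: j=0 S=43.3134 intr=22.0366 cont=21.7200 V=22.0366[EX]; j=1 S=59.5869 intr=5.7631 cont=9.0178 V=9.0178[hold]; j=2 S=81.9746 intr=0.0000 cont=1.5706 V=1.5706[hold]; j=3 S=112.7738 intr=0.0000 cont=0.0000 V=0.0000[hold]  S*(3)=43.3134
k=2: j=0 S=50.8026 intr=14.5474 cont=15.7705 V=15.7705[hold]; j=1 S=69.8900 intr=0.0000 cont=5.4507 V=5.4507[hold]; j=2 S=96.1488 intr=0.0000 cont=0.8199 V=0.8199[hold]  S*(2)=-
k=1: j=0 S=59.5869 intr=5.7631 cont=10.8117 V=10.8117[hold]; j=1 S=81.9746 intr=0.0000 cont=3.2335 V=3.2335[hold]  S*(1)=-
k=0: j=0 S=69.8900 intr=0.0000 cont=7.1740 V=7.1740[hold]  S*(0)=-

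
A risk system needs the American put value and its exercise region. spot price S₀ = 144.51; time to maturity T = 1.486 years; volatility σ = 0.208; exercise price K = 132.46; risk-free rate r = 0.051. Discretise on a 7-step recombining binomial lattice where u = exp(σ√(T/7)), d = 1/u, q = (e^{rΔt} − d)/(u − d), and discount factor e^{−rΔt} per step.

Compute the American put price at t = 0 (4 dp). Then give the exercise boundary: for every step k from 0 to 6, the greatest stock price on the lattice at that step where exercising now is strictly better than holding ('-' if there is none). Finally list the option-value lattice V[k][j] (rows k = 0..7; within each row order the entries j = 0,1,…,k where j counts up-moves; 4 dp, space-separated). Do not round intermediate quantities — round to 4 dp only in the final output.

price = 5.7592
boundary = - - - 108.4017 98.4953 108.4017 119.3045
tree:
5.7592
9.5980 2.5103
15.4983 4.6196 0.7116
24.0583 8.3078 1.4795 0.0528
33.9647 14.4729 3.0708 0.1142 0.0000
42.9658 24.0583 6.3622 0.2470 0.0000 0.0000
51.1443 33.9647 13.1555 0.5344 0.0000 0.0000 0.0000
58.5754 42.9658 24.0583 1.1562 0.0000 0.0000 0.0000 0.0000

params: Δt=0.21229 u=1.10058 d=0.90861 q=0.53277 e^(-rΔt)=0.98923
t_7 payoffs: 58.5754 42.9658 24.0583 1.1562 0.0000 0.0000 0.0000 0.0000
t_6: node(6,0) S=81.3157 payoff=51.1443 vs cont=49.7179 → 51.1443 [stop]  node(6,1) S=98.4953 payoff=33.9647 vs cont=32.5383 → 33.9647 [stop]  node(6,2) S=119.3045 payoff=13.1555 vs cont=11.7292 → 13.1555 [stop]  node(6,3) S=144.5100 payoff=0.0000 vs cont=0.5344 → 0.5344 [wait]  node(6,4) S=175.0407 payoff=0.0000 vs cont=0.0000 → 0.0000 [wait]  node(6,5) S=212.0216 payoff=0.0000 vs cont=0.0000 → 0.0000 [wait]  node(6,6) S=256.8156 payoff=0.0000 vs cont=0.0000 → 0.0000 [wait]  ⇒ S*(6)=119.3045
t_5: node(5,0) S=89.4942 payoff=42.9658 vs cont=41.5394 → 42.9658 [stop]  node(5,1) S=108.4017 payoff=24.0583 vs cont=22.6319 → 24.0583 [stop]  node(5,2) S=131.3038 payoff=1.1562 vs cont=6.3622 → 6.3622 [wait]  node(5,3) S=159.0444 payoff=0.0000 vs cont=0.2470 → 0.2470 [wait]  node(5,4) S=192.6458 payoff=0.0000 vs cont=0.0000 → 0.0000 [wait]  node(5,5) S=233.3462 payoff=0.0000 vs cont=0.0000 → 0.0000 [wait]  ⇒ S*(5)=108.4017
t_4: node(4,0) S=98.4953 payoff=33.9647 vs cont=32.5383 → 33.9647 [stop]  node(4,1) S=119.3045 payoff=13.1555 vs cont=14.4729 → 14.4729 [wait]  node(4,2) S=144.5100 payoff=0.0000 vs cont=3.0708 → 3.0708 [wait]  node(4,3) S=175.0407 payoff=0.0000 vs cont=0.1142 → 0.1142 [wait]  node(4,4) S=212.0216 payoff=0.0000 vs cont=0.0000 → 0.0000 [wait]  ⇒ S*(4)=98.4953
t_3: node(3,0) S=108.4017 payoff=24.0583 vs cont=23.3262 → 24.0583 [stop]  node(3,1) S=131.3038 payoff=1.1562 vs cont=8.3078 → 8.3078 [wait]  node(3,2) S=159.0444 payoff=0.0000 vs cont=1.4795 → 1.4795 [wait]  node(3,3) S=192.6458 payoff=0.0000 vs cont=0.0528 → 0.0528 [wait]  ⇒ S*(3)=108.4017
t_2: node(2,0) S=119.3045 payoff=13.1555 vs cont=15.4983 → 15.4983 [wait]  node(2,1) S=144.5100 payoff=0.0000 vs cont=4.6196 → 4.6196 [wait]  node(2,2) S=175.0407 payoff=0.0000 vs cont=0.7116 → 0.7116 [wait]  ⇒ S*(2)=-
t_1: node(1,0) S=131.3038 payoff=1.1562 vs cont=9.5980 → 9.5980 [wait]  node(1,1) S=159.0444 payoff=0.0000 vs cont=2.5103 → 2.5103 [wait]  ⇒ S*(1)=-
t_0: node(0,0) S=144.5100 payoff=0.0000 vs cont=5.7592 → 5.7592 [wait]  ⇒ S*(0)=-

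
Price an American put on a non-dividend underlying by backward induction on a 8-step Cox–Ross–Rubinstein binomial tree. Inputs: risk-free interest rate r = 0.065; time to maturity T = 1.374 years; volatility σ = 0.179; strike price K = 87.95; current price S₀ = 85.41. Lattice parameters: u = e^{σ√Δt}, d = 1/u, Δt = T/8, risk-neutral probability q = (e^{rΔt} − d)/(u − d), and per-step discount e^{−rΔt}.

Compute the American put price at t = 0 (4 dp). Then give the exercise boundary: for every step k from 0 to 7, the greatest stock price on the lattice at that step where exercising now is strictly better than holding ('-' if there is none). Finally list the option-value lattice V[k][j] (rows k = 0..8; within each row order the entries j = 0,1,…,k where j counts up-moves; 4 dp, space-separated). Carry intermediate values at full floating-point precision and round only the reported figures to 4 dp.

params: Δt=0.17175 u=1.07700 d=0.92850 q=0.55706 e^(-rΔt)=0.98890
t_8 payoffs: 40.7684 33.2224 24.4695 14.3166 2.5400 0.0000 0.0000 0.0000 0.0000
t_7: node(7,0) S=50.8147 payoff=37.1353 vs cont=36.1589 → 37.1353 [stop]  node(7,1) S=58.9418 payoff=29.0082 vs cont=28.0318 → 29.0082 [stop]  node(7,2) S=68.3687 payoff=19.5813 vs cont=18.6049 → 19.5813 [stop]  node(7,3) S=79.3034 payoff=8.6466 vs cont=7.6702 → 8.6466 [stop]  node(7,4) S=91.9869 payoff=0.0000 vs cont=1.1126 → 1.1126 [wait]  node(7,5) S=106.6989 payoff=0.0000 vs cont=0.0000 → 0.0000 [wait]  node(7,6) S=123.7639 payoff=0.0000 vs cont=0.0000 → 0.0000 [wait]  node(7,7) S=143.5582 payoff=0.0000 vs cont=0.0000 → 0.0000 [wait]  ⇒ S*(7)=79.3034
t_6: node(6,0) S=54.7276 payoff=33.2224 vs cont=32.2460 → 33.2224 [stop]  node(6,1) S=63.4805 payoff=24.4695 vs cont=23.4931 → 24.4695 [stop]  node(6,2) S=73.6334 payoff=14.3166 vs cont=13.3402 → 14.3166 [stop]  node(6,3) S=85.4100 payoff=2.5400 vs cont=4.4003 → 4.4003 [wait]  node(6,4) S=99.0701 payoff=0.0000 vs cont=0.4873 → 0.4873 [wait]  node(6,5) S=114.9150 payoff=0.0000 vs cont=0.0000 → 0.0000 [wait]  node(6,6) S=133.2941 payoff=0.0000 vs cont=0.0000 → 0.0000 [wait]  ⇒ S*(6)=73.6334
t_5: node(5,0) S=58.9418 payoff=29.0082 vs cont=28.0318 → 29.0082 [stop]  node(5,1) S=68.3687 payoff=19.5813 vs cont=18.6049 → 19.5813 [stop]  node(5,2) S=79.3034 payoff=8.6466 vs cont=8.6950 → 8.6950 [wait]  node(5,3) S=91.9869 payoff=0.0000 vs cont=2.1959 → 2.1959 [wait]  node(5,4) S=106.6989 payoff=0.0000 vs cont=0.2135 → 0.2135 [wait]  node(5,5) S=123.7639 payoff=0.0000 vs cont=0.0000 → 0.0000 [wait]  ⇒ S*(5)=68.3687
t_4: node(4,0) S=63.4805 payoff=24.4695 vs cont=23.4931 → 24.4695 [stop]  node(4,1) S=73.6334 payoff=14.3166 vs cont=13.3669 → 14.3166 [stop]  node(4,2) S=85.4100 payoff=2.5400 vs cont=5.0183 → 5.0183 [wait]  node(4,3) S=99.0701 payoff=0.0000 vs cont=1.0794 → 1.0794 [wait]  node(4,4) S=114.9150 payoff=0.0000 vs cont=0.0935 → 0.0935 [wait]  ⇒ S*(4)=73.6334
t_3: node(3,0) S=68.3687 payoff=19.5813 vs cont=18.6049 → 19.5813 [stop]  node(3,1) S=79.3034 payoff=8.6466 vs cont=9.0355 → 9.0355 [wait]  node(3,2) S=91.9869 payoff=0.0000 vs cont=2.7928 → 2.7928 [wait]  node(3,3) S=106.6989 payoff=0.0000 vs cont=0.5243 → 0.5243 [wait]  ⇒ S*(3)=68.3687
t_2: node(2,0) S=73.6334 payoff=14.3166 vs cont=13.5544 → 14.3166 [stop]  node(2,1) S=85.4100 payoff=2.5400 vs cont=5.4962 → 5.4962 [wait]  node(2,2) S=99.0701 payoff=0.0000 vs cont=1.5121 → 1.5121 [wait]  ⇒ S*(2)=73.6334
t_1: node(1,0) S=79.3034 payoff=8.6466 vs cont=9.2987 → 9.2987 [wait]  node(1,1) S=91.9869 payoff=0.0000 vs cont=3.2405 → 3.2405 [wait]  ⇒ S*(1)=-
t_0: node(0,0) S=85.4100 payoff=2.5400 vs cont=5.8581 → 5.8581 [wait]  ⇒ S*(0)=-

price = 5.8581
boundary = - - 73.6334 68.3687 73.6334 68.3687 73.6334 79.3034
tree:
5.8581
9.2987 3.2405
14.3166 5.4962 1.5121
19.5813 9.0355 2.7928 0.5243
24.4695 14.3166 5.0183 1.0794 0.0935
29.0082 19.5813 8.6950 2.1959 0.2135 0.0000
33.2224 24.4695 14.3166 4.4003 0.4873 0.0000 0.0000
37.1353 29.0082 19.5813 8.6466 1.1126 0.0000 0.0000 0.0000
40.7684 33.2224 24.4695 14.3166 2.5400 0.0000 0.0000 0.0000 0.0000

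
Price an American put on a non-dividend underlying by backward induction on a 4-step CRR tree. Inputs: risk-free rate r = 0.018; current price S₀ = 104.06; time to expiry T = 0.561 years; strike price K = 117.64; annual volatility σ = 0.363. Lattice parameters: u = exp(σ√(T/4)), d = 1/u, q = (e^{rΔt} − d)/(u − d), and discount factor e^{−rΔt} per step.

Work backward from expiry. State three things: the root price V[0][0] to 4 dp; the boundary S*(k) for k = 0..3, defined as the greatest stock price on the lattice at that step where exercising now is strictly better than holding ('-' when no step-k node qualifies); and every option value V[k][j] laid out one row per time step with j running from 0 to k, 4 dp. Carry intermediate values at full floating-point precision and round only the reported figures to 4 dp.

Δt=0.14025, u=1.14562, d=0.87289, q=0.47533, disc=e^(-rΔt)=0.99748
k=4 terminal: V=max(K-S,0) → 57.2276 38.3525 13.5800 0.0000 0.0000
k=3: j=0 S=69.2095 intr=48.4305 cont=48.1339 V=48.4305[EX]; j=1 S=90.8331 intr=26.8069 cont=26.5102 V=26.8069[EX]; j=2 S=119.2129 intr=0.0000 cont=7.1070 V=7.1070[hold]; j=3 S=156.4596 intr=0.0000 cont=0.0000 V=0.0000[hold]  S*(3)=90.8331
k=2: j=0 S=79.2875 intr=38.3525 cont=38.0559 V=38.3525[EX]; j=1 S=104.0600 intr=13.5800 cont=17.3988 V=17.3988[hold]; j=2 S=136.5723 intr=0.0000 cont=3.7194 V=3.7194[hold]  S*(2)=79.2875
k=1: j=0 S=90.8331 intr=26.8069 cont=28.3209 V=28.3209[hold]; j=1 S=119.2129 intr=0.0000 cont=10.8691 V=10.8691[hold]  S*(1)=-
k=0: j=0 S=104.0600 intr=13.5800 cont=19.9749 V=19.9749[hold]  S*(0)=-

price = 19.9749
boundary = - - 79.2875 90.8331
tree:
19.9749
28.3209 10.8691
38.3525 17.3988 3.7194
48.4305 26.8069 7.1070 0.0000
57.2276 38.3525 13.5800 0.0000 0.0000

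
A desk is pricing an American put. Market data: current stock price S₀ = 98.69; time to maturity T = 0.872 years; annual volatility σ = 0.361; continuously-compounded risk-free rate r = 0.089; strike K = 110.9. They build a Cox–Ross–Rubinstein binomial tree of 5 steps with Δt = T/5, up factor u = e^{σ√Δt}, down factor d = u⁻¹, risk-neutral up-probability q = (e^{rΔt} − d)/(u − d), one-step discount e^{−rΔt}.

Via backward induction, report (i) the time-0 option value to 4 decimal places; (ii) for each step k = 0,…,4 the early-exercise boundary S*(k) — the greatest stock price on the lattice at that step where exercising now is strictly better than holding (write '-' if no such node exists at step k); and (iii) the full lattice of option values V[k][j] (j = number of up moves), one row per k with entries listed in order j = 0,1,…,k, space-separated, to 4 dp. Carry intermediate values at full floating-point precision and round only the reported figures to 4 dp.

Δt=0.17440, u=1.16272, d=0.86006, q=0.51407, disc=e^(-rΔt)=0.98460
k=5 terminal: V=max(K-S,0) → 64.4585 48.1154 26.0211 0.0000 0.0000 0.0000
k=4: j=0 S=53.9982 intr=56.9018 cont=55.1937 V=56.9018[EX]; j=1 S=73.0006 intr=37.8994 cont=36.1914 V=37.8994[EX]; j=2 S=98.6900 intr=12.2100 cont=12.4498 V=12.4498[hold]; j=3 S=133.4197 intr=0.0000 cont=0.0000 V=0.0000[hold]; j=4 S=180.3710 intr=0.0000 cont=0.0000 V=0.0000[hold]  S*(4)=73.0006
k=3: j=0 S=62.7846 intr=48.1154 cont=46.4074 V=48.1154[EX]; j=1 S=84.8789 intr=26.0211 cont=24.4344 V=26.0211[EX]; j=2 S=114.7484 intr=0.0000 cont=5.9566 V=5.9566[hold]; j=3 S=155.1291 intr=0.0000 cont=0.0000 V=0.0000[hold]  S*(3)=84.8789
k=2: j=0 S=73.0006 intr=37.8994 cont=36.1914 V=37.8994[EX]; j=1 S=98.6900 intr=12.2100 cont=15.4647 V=15.4647[hold]; j=2 S=133.4197 intr=0.0000 cont=2.8499 V=2.8499[hold]  S*(2)=73.0006
k=1: j=0 S=84.8789 intr=26.0211 cont=25.9604 V=26.0211[EX]; j=1 S=114.7484 intr=0.0000 cont=8.8416 V=8.8416[hold]  S*(1)=84.8789
k=0: j=0 S=98.6900 intr=12.2100 cont=16.9249 V=16.9249[hold]  S*(0)=-

price = 16.9249
boundary = - 84.8789 73.0006 84.8789 73.0006
tree:
16.9249
26.0211 8.8416
37.8994 15.4647 2.8499
48.1154 26.0211 5.9566 0.0000
56.9018 37.8994 12.4498 0.0000 0.0000
64.4585 48.1154 26.0211 0.0000 0.0000 0.0000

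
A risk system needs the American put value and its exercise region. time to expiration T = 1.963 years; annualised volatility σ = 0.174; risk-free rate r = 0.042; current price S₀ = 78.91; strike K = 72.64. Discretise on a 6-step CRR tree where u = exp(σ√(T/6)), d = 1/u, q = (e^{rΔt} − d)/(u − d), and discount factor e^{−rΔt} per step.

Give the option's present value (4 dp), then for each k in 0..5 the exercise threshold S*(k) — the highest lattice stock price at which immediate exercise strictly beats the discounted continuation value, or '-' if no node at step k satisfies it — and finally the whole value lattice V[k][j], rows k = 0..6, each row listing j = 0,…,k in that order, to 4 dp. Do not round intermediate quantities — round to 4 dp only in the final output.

Δt=0.32717  u=1.10465  d=0.90527  q=0.54453  discount=0.98635
step 6 (expiry): payoffs max(K−S,0) = 29.2098 19.6445 7.9726 0.0000 0.0000 0.0000 0.0000
step 5: (k=5,j=0): S=47.9751, (K−S)⁺=24.6649, hold=23.6736 ⇒ V=24.6649 exercise | (k=5,j=1): S=58.5413, (K−S)⁺=14.0987, hold=13.1074 ⇒ V=14.0987 exercise | (k=5,j=2): S=71.4346, (K−S)⁺=1.2054, hold=3.5817 ⇒ V=3.5817 continue | (k=5,j=3): S=87.1677, (K−S)⁺=0.0000, hold=0.0000 ⇒ V=0.0000 continue | (k=5,j=4): S=106.3658, (K−S)⁺=0.0000, hold=0.0000 ⇒ V=0.0000 continue | (k=5,j=5): S=129.7922, (K−S)⁺=0.0000, hold=0.0000 ⇒ V=0.0000 continue  boundary S*=58.5413
step 4: (k=4,j=0): S=52.9955, (K−S)⁺=19.6445, hold=18.6532 ⇒ V=19.6445 exercise | (k=4,j=1): S=64.6674, (K−S)⁺=7.9726, hold=8.2576 ⇒ V=8.2576 continue | (k=4,j=2): S=78.9100, (K−S)⁺=0.0000, hold=1.6091 ⇒ V=1.6091 continue | (k=4,j=3): S=96.2894, (K−S)⁺=0.0000, hold=0.0000 ⇒ V=0.0000 continue | (k=4,j=4): S=117.4966, (K−S)⁺=0.0000, hold=0.0000 ⇒ V=0.0000 continue  boundary S*=52.9955
step 3: (k=3,j=0): S=58.5413, (K−S)⁺=14.0987, hold=13.2605 ⇒ V=14.0987 exercise | (k=3,j=1): S=71.4346, (K−S)⁺=1.2054, hold=4.5740 ⇒ V=4.5740 continue | (k=3,j=2): S=87.1677, (K−S)⁺=0.0000, hold=0.7229 ⇒ V=0.7229 continue | (k=3,j=3): S=106.3658, (K−S)⁺=0.0000, hold=0.0000 ⇒ V=0.0000 continue  boundary S*=58.5413
step 2: (k=2,j=0): S=64.6674, (K−S)⁺=7.9726, hold=8.7906 ⇒ V=8.7906 continue | (k=2,j=1): S=78.9100, (K−S)⁺=0.0000, hold=2.4431 ⇒ V=2.4431 continue | (k=2,j=2): S=96.2894, (K−S)⁺=0.0000, hold=0.3248 ⇒ V=0.3248 continue  boundary S*=-
step 1: (k=1,j=0): S=71.4346, (K−S)⁺=1.2054, hold=5.2614 ⇒ V=5.2614 continue | (k=1,j=1): S=87.1677, (K−S)⁺=0.0000, hold=1.2720 ⇒ V=1.2720 continue  boundary S*=-
step 0: (k=0,j=0): S=78.9100, (K−S)⁺=0.0000, hold=3.0469 ⇒ V=3.0469 continue  boundary S*=-

price = 3.0469
boundary = - - - 58.5413 52.9955 58.5413
tree:
3.0469
5.2614 1.2720
8.7906 2.4431 0.3248
14.0987 4.5740 0.7229 0.0000
19.6445 8.2576 1.6091 0.0000 0.0000
24.6649 14.0987 3.5817 0.0000 0.0000 0.0000
29.2098 19.6445 7.9726 0.0000 0.0000 0.0000 0.0000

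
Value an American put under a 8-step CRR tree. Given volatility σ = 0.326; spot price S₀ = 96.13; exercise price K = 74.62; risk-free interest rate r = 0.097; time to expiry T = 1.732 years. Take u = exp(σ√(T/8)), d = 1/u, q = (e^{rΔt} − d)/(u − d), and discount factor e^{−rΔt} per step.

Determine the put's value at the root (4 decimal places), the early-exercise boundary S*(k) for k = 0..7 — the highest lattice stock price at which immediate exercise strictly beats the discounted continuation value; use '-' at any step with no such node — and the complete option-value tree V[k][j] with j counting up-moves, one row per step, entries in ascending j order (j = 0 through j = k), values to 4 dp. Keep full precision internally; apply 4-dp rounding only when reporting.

price = 3.3210
boundary = - - - - 52.4026 45.0273 52.4026 60.9859
tree:
3.3210
5.5756 1.4689
9.1264 2.6723 0.4682
14.4957 4.7642 0.9375 0.0738
22.2174 8.2770 1.8622 0.1610 0.0000
29.5927 13.8934 3.6632 0.3512 0.0000 0.0000
35.9299 22.2174 7.1205 0.7660 0.0000 0.0000 0.0000
41.3752 29.5927 13.6341 1.6710 0.0000 0.0000 0.0000 0.0000
46.0542 35.9299 22.2174 3.6449 0.0000 0.0000 0.0000 0.0000 0.0000

params: Δt=0.21650 u=1.16380 d=0.85926 q=0.53184 e^(-rΔt)=0.97922
t_8 payoffs: 46.0542 35.9299 22.2174 3.6449 0.0000 0.0000 0.0000 0.0000 0.0000
t_7: node(7,0) S=33.2448 payoff=41.3752 vs cont=39.8245 → 41.3752 [stop]  node(7,1) S=45.0273 payoff=29.5927 vs cont=28.0420 → 29.5927 [stop]  node(7,2) S=60.9859 payoff=13.6341 vs cont=12.0834 → 13.6341 [stop]  node(7,3) S=82.6004 payoff=0.0000 vs cont=1.6710 → 1.6710 [wait]  node(7,4) S=111.8756 payoff=0.0000 vs cont=0.0000 → 0.0000 [wait]  node(7,5) S=151.5265 payoff=0.0000 vs cont=0.0000 → 0.0000 [wait]  node(7,6) S=205.2304 payoff=0.0000 vs cont=0.0000 → 0.0000 [wait]  node(7,7) S=277.9680 payoff=0.0000 vs cont=0.0000 → 0.0000 [wait]  ⇒ S*(7)=60.9859
t_6: node(6,0) S=38.6901 payoff=35.9299 vs cont=34.3792 → 35.9299 [stop]  node(6,1) S=52.4026 payoff=22.2174 vs cont=20.6667 → 22.2174 [stop]  node(6,2) S=70.9751 payoff=3.6449 vs cont=7.1205 → 7.1205 [wait]  node(6,3) S=96.1300 payoff=0.0000 vs cont=0.7660 → 0.7660 [wait]  node(6,4) S=130.2003 payoff=0.0000 vs cont=0.0000 → 0.0000 [wait]  node(6,5) S=176.3458 payoff=0.0000 vs cont=0.0000 → 0.0000 [wait]  node(6,6) S=238.8462 payoff=0.0000 vs cont=0.0000 → 0.0000 [wait]  ⇒ S*(6)=52.4026
t_5: node(5,0) S=45.0273 payoff=29.5927 vs cont=28.0420 → 29.5927 [stop]  node(5,1) S=60.9859 payoff=13.6341 vs cont=13.8934 → 13.8934 [wait]  node(5,2) S=82.6004 payoff=0.0000 vs cont=3.6632 → 3.6632 [wait]  node(5,3) S=111.8756 payoff=0.0000 vs cont=0.3512 → 0.3512 [wait]  node(5,4) S=151.5265 payoff=0.0000 vs cont=0.0000 → 0.0000 [wait]  node(5,5) S=205.2304 payoff=0.0000 vs cont=0.0000 → 0.0000 [wait]  ⇒ S*(5)=45.0273
t_4: node(4,0) S=52.4026 payoff=22.2174 vs cont=20.8017 → 22.2174 [stop]  node(4,1) S=70.9751 payoff=3.6449 vs cont=8.2770 → 8.2770 [wait]  node(4,2) S=96.1300 payoff=0.0000 vs cont=1.8622 → 1.8622 [wait]  node(4,3) S=130.2003 payoff=0.0000 vs cont=0.1610 → 0.1610 [wait]  node(4,4) S=176.3458 payoff=0.0000 vs cont=0.0000 → 0.0000 [wait]  ⇒ S*(4)=52.4026
t_3: node(3,0) S=60.9859 payoff=13.6341 vs cont=14.4957 → 14.4957 [wait]  node(3,1) S=82.6004 payoff=0.0000 vs cont=4.7642 → 4.7642 [wait]  node(3,2) S=111.8756 payoff=0.0000 vs cont=0.9375 → 0.9375 [wait]  node(3,3) S=151.5265 payoff=0.0000 vs cont=0.0738 → 0.0738 [wait]  ⇒ S*(3)=-
t_2: node(2,0) S=70.9751 payoff=3.6449 vs cont=9.1264 → 9.1264 [wait]  node(2,1) S=96.1300 payoff=0.0000 vs cont=2.6723 → 2.6723 [wait]  node(2,2) S=130.2003 payoff=0.0000 vs cont=0.4682 → 0.4682 [wait]  ⇒ S*(2)=-
t_1: node(1,0) S=82.6004 payoff=0.0000 vs cont=5.5756 → 5.5756 [wait]  node(1,1) S=111.8756 payoff=0.0000 vs cont=1.4689 → 1.4689 [wait]  ⇒ S*(1)=-
t_0: node(0,0) S=96.1300 payoff=0.0000 vs cont=3.3210 → 3.3210 [wait]  ⇒ S*(0)=-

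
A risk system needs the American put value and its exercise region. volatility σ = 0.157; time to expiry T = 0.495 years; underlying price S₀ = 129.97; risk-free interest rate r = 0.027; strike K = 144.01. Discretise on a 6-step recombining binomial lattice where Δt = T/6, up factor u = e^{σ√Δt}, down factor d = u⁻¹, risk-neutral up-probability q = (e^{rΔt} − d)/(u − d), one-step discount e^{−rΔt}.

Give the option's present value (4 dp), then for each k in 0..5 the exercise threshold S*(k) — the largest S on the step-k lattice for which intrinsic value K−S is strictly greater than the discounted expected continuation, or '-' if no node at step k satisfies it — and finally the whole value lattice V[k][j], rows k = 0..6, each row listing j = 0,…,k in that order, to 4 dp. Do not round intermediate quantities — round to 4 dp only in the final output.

Δt=0.08250  u=1.04613  d=0.95591  q=0.51345  discount=0.99777
step 6 (expiry): payoffs max(K−S,0) = 44.8500 35.4911 25.2489 14.0400 1.7732 0.0000 0.0000
step 5: (k=5,j=0): S=103.7340, (K−S)⁺=40.2760, hold=39.9556 ⇒ V=40.2760 exercise | (k=5,j=1): S=113.5246, (K−S)⁺=30.4854, hold=30.1650 ⇒ V=30.4854 exercise | (k=5,j=2): S=124.2392, (K−S)⁺=19.7708, hold=19.4504 ⇒ V=19.7708 exercise | (k=5,j=3): S=135.9651, (K−S)⁺=8.0449, hold=7.7244 ⇒ V=8.0449 exercise | (k=5,j=4): S=148.7978, (K−S)⁺=0.0000, hold=0.8608 ⇒ V=0.8608 continue | (k=5,j=5): S=162.8416, (K−S)⁺=0.0000, hold=0.0000 ⇒ V=0.0000 continue  boundary S*=135.9651
step 4: (k=4,j=0): S=108.5189, (K−S)⁺=35.4911, hold=35.1707 ⇒ V=35.4911 exercise | (k=4,j=1): S=118.7611, (K−S)⁺=25.2489, hold=24.9285 ⇒ V=25.2489 exercise | (k=4,j=2): S=129.9700, (K−S)⁺=14.0400, hold=13.7196 ⇒ V=14.0400 exercise | (k=4,j=3): S=142.2368, (K−S)⁺=1.7732, hold=4.3466 ⇒ V=4.3466 continue | (k=4,j=4): S=155.6614, (K−S)⁺=0.0000, hold=0.4179 ⇒ V=0.4179 continue  boundary S*=129.9700
step 3: (k=3,j=0): S=113.5246, (K−S)⁺=30.4854, hold=30.1650 ⇒ V=30.4854 exercise | (k=3,j=1): S=124.2392, (K−S)⁺=19.7708, hold=19.4504 ⇒ V=19.7708 exercise | (k=3,j=2): S=135.9651, (K−S)⁺=8.0449, hold=9.0428 ⇒ V=9.0428 continue | (k=3,j=3): S=148.7978, (K−S)⁺=0.0000, hold=2.3242 ⇒ V=2.3242 continue  boundary S*=124.2392
step 2: (k=2,j=0): S=118.7611, (K−S)⁺=25.2489, hold=24.9285 ⇒ V=25.2489 exercise | (k=2,j=1): S=129.9700, (K−S)⁺=14.0400, hold=14.2308 ⇒ V=14.2308 continue | (k=2,j=2): S=142.2368, (K−S)⁺=1.7732, hold=5.5807 ⇒ V=5.5807 continue  boundary S*=118.7611
step 1: (k=1,j=0): S=124.2392, (K−S)⁺=19.7708, hold=19.5481 ⇒ V=19.7708 exercise | (k=1,j=1): S=135.9651, (K−S)⁺=8.0449, hold=9.7677 ⇒ V=9.7677 continue  boundary S*=124.2392
step 0: (k=0,j=0): S=129.9700, (K−S)⁺=14.0400, hold=14.6022 ⇒ V=14.6022 continue  boundary S*=-

price = 14.6022
boundary = - 124.2392 118.7611 124.2392 129.9700 135.9651
tree:
14.6022
19.7708 9.7677
25.2489 14.2308 5.5807
30.4854 19.7708 9.0428 2.3242
35.4911 25.2489 14.0400 4.3466 0.4179
40.2760 30.4854 19.7708 8.0449 0.8608 0.0000
44.8500 35.4911 25.2489 14.0400 1.7732 0.0000 0.0000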